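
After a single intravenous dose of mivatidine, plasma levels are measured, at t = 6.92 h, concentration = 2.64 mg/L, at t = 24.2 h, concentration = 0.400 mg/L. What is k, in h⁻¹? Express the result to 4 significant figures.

0.1092 h⁻¹

k = ln(C₁/C₂) / (t₂ − t₁) = ln(2.64/0.400) / (24.2 − 6.92)
  = 1.887 / 17.28 = 0.1092 h⁻¹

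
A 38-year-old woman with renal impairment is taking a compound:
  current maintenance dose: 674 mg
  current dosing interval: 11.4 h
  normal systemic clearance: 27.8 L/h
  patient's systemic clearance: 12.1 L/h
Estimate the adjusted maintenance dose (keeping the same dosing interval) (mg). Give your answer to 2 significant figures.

290 mg

To keep the same average steady-state level, dosing rate must scale with clearance.
CL ratio = 12.1 / 27.8 = 0.4353
New dose (same interval) = 674 × 0.4353 = 293.4 mg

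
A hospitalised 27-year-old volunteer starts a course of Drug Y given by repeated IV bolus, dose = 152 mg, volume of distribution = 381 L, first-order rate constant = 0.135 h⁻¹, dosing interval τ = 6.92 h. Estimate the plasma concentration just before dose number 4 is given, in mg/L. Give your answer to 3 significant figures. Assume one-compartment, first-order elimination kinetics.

C₀ per dose = Dose / Vd = 152 / 381 = 0.3990 mg/L
Fraction remaining after one interval: r = e^(−kτ) = e^(−0.1350 × 6.92) = 0.3929
Before dose 4, 3 doses have been given (aged 1τ, 2τ, 3τ).
C_trough = C₀ × (r + r² + … + r^3) = C₀ × r(1−r^3)/(1−r)
        = 0.3990 × 0.3929 × (1 − 0.06065) / (1 − 0.3929) = 0.2426 mg/L

0.243 mg/L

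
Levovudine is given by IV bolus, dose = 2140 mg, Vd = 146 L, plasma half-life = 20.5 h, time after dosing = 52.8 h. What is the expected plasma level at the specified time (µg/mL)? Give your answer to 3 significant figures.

C₀ = Dose / Vd = 2140 / 146 = 14.66 mg/L
k = ln2 / t½ = 0.693147 / 20.5 = 0.03381 h⁻¹
C = C₀ · e^(−k·t) = 14.66 × e^(−0.03381 × 52.8)
  = 14.66 × 0.1678 = 2.460 mg/L
(2.460 mg/L = 2.460 µg/mL)

2.46 µg/mL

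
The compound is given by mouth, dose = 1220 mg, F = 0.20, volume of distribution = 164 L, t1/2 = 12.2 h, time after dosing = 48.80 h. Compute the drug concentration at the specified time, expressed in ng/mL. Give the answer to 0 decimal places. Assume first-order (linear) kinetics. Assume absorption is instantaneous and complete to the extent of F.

93 ng/mL

Amount reaching circulation = F × Dose = 0.20 × 1220 = 244.0 mg
C₀ = F·Dose / Vd = 244.0 / 164 = 1.488 mg/L
k = ln2 / t½ = 0.693147 / 12.2 = 0.05682 h⁻¹
t / t½ = 48.80 / 12.2 = 4 half-lives
C = C₀ × (1/2)^4 = 1.488 × 0.06250 = 0.09300 mg/L
Convert: 0.09300 mg/L × 1000 = 93.00 ng/mL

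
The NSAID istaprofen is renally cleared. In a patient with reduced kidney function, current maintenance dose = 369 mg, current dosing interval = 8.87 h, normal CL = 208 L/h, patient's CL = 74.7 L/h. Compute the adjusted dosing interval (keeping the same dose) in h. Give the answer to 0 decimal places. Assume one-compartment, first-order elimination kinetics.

25 h

To keep the same average steady-state level, dosing rate must scale with clearance.
CL ratio = 74.7 / 208 = 0.3591
New interval (same dose) = 8.87 / 0.3591 = 24.70 h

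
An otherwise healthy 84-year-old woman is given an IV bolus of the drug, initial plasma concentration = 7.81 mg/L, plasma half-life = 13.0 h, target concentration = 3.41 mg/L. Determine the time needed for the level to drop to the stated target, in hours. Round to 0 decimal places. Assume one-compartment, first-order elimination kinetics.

16 h

k = ln2 / t½ = 0.693147 / 13.0 = 0.05332 h⁻¹
t = ln(C₀ / C) / k = ln(7.810 / 3.41) / 0.05332
  = ln(2.290) / 0.05332 = 0.8286 / 0.05332 = 15.54 h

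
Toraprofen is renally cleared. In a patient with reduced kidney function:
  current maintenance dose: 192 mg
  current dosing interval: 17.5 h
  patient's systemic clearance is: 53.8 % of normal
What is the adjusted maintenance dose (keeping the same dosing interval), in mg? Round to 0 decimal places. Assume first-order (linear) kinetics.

103 mg

To keep the same average steady-state level, dosing rate must scale with clearance.
CL ratio = 53.8 / 100 = 0.5380
New dose (same interval) = 192 × 0.5380 = 103.3 mg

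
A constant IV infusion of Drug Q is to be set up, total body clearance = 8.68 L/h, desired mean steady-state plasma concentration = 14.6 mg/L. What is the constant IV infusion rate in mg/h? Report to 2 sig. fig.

130 mg/h

At steady state, infusion rate R₀ = Css × CL = 14.6 × 8.680 = 126.7 mg/h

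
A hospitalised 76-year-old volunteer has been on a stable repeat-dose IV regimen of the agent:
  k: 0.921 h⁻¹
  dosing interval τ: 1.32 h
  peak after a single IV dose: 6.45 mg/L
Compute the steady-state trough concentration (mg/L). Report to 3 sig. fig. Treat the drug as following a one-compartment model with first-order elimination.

2.72 mg/L

e^(−kτ) = e^(−0.9210 × 1.32) = 0.2965
Accumulation ratio R = 1 / (1 − e^(−kτ)) = 1 / (1 − 0.2965) = 1.421
Steady-state trough = C₀ × R × e^(−kτ) = 6.45 × 1.421 × 0.2965 = 2.718 mg/L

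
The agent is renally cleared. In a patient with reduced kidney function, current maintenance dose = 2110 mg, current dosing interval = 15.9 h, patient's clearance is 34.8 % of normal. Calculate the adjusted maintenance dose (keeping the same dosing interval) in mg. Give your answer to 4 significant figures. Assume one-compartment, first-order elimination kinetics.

734.3 mg

To keep the same average steady-state level, dosing rate must scale with clearance.
CL ratio = 34.8 / 100 = 0.3480
New dose (same interval) = 2110 × 0.3480 = 734.3 mg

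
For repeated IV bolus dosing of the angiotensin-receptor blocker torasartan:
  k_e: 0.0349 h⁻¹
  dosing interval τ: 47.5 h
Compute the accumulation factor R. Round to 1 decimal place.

1.2

e^(−kτ) = e^(−0.03490 × 47.5) = 0.1906
Accumulation ratio R = 1 / (1 − e^(−kτ)) = 1 / (1 − 0.1906) = 1.235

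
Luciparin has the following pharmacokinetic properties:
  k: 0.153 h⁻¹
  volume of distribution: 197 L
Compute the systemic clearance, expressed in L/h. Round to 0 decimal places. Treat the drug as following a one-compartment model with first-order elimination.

CL = k × Vd = 0.153 × 197 = 30.14 L/h

30 L/h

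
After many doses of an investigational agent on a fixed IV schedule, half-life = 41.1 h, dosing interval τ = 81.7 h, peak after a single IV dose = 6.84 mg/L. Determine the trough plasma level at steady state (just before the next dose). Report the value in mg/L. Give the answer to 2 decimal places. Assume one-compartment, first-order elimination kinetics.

2.31 mg/L

k = ln2 / t½ = 0.693147 / 41.1 = 0.01686 h⁻¹
e^(−kτ) = e^(−0.01686 × 81.7) = 0.2522
Accumulation ratio R = 1 / (1 − e^(−kτ)) = 1 / (1 − 0.2522) = 1.337
Steady-state trough = C₀ × R × e^(−kτ) = 6.84 × 1.337 × 0.2522 = 2.306 mg/L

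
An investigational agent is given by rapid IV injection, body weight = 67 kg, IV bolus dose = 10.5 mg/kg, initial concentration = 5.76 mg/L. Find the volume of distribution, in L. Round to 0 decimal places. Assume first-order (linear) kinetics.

Dose = 10.5 × 67 = 703.5 mg
Vd = Dose / C₀ = 703.5 / 5.76 = 122.1 L

122 L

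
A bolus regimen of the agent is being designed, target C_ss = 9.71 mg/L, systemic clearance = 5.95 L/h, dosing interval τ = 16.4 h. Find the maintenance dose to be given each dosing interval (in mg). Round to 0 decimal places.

948 mg

At steady state, Dose/τ = Css × CL.
Dose = Css × CL × τ = 9.71 × 5.950 × 16.4 = 947.5 mg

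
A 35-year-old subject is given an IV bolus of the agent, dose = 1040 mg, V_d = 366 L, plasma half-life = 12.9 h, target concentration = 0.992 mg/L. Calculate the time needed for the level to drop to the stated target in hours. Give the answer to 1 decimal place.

C₀ = Dose / Vd = 1040 / 366 = 2.842 mg/L
k = ln2 / t½ = 0.693147 / 12.9 = 0.05373 h⁻¹
t = ln(C₀ / C) / k = ln(2.842 / 0.992) / 0.05373
  = ln(2.865) / 0.05373 = 1.053 / 0.05373 = 19.60 h

19.6 h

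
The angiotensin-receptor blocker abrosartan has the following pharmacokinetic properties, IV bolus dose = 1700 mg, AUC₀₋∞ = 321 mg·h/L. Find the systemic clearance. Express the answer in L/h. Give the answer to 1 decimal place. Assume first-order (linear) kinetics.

CL = Dose / AUC = 1700 / 321 = 5.296 L/h

5.3 L/h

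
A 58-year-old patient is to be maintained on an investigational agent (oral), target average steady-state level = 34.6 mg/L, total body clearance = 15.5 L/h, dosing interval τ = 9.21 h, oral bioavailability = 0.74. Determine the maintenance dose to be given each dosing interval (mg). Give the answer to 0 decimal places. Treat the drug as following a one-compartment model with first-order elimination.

At steady state, F × (Dose/τ) = Css × CL.
Dose = Css × CL × τ / F = 34.6 × 15.50 × 9.21 / 0.74 = 6675 mg

6675 mg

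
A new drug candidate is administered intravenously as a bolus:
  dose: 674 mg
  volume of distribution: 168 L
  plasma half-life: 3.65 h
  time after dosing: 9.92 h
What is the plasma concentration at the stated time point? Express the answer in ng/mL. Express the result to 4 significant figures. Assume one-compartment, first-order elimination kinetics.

609.8 ng/mL

C₀ = Dose / Vd = 674.0 / 168 = 4.012 mg/L
k = ln2 / t½ = 0.693147 / 3.65 = 0.1899 h⁻¹
C = C₀ · e^(−k·t) = 4.012 × e^(−0.1899 × 9.92)
  = 4.012 × 0.1520 = 0.6098 mg/L
Convert: 0.6098 mg/L × 1000 = 609.8 ng/mL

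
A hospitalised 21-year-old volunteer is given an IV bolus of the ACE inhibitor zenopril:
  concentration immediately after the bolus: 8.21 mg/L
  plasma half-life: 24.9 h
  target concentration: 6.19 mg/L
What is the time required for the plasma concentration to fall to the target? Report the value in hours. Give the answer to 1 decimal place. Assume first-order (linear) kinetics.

k = ln2 / t½ = 0.693147 / 24.9 = 0.02784 h⁻¹
t = ln(C₀ / C) / k = ln(8.210 / 6.19) / 0.02784
  = ln(1.326) / 0.02784 = 0.2822 / 0.02784 = 10.14 h

10.1 h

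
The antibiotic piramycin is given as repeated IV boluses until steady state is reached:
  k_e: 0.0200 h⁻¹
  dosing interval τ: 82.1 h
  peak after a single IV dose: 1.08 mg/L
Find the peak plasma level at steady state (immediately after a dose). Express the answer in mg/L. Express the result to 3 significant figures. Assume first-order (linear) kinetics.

e^(−kτ) = e^(−0.02000 × 82.1) = 0.1936
Accumulation ratio R = 1 / (1 − e^(−kτ)) = 1 / (1 − 0.1936) = 1.240
Steady-state peak = C₀ × R = 1.08 × 1.240 = 1.339 mg/L

1.34 mg/L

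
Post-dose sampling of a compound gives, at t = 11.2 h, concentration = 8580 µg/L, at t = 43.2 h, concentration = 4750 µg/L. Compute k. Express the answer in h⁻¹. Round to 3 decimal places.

0.018 h⁻¹

k = ln(C₁/C₂) / (t₂ − t₁) = ln(8580/4750) / (43.2 − 11.2)
  = 0.5913 / 32.00 = 0.01848 h⁻¹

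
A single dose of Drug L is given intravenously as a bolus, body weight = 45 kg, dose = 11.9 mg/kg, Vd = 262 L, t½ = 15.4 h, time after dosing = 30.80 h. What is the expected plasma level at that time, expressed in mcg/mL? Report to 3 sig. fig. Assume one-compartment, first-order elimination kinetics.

Total dose = 11.9 × 45 = 535.5 mg
C₀ = Dose / Vd = 535.5 / 262 = 2.044 mg/L
k = ln2 / t½ = 0.693147 / 15.4 = 0.04501 h⁻¹
t / t½ = 30.80 / 15.4 = 2 half-lives
C = C₀ × (1/2)^2 = 2.044 × 0.2500 = 0.5110 mg/L
(0.5110 mg/L = 0.5110 mcg/mL)

0.511 mcg/mL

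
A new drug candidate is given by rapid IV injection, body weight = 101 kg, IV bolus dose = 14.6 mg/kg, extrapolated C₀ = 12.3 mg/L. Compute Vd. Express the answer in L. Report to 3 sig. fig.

Dose = 14.6 × 101 = 1475 mg
Vd = Dose / C₀ = 1475 / 12.3 = 119.9 L

120 L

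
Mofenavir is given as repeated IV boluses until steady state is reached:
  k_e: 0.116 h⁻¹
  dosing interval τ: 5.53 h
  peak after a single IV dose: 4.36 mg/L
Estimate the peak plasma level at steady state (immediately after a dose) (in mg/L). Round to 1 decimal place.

9.2 mg/L

e^(−kτ) = e^(−0.1160 × 5.53) = 0.5265
Accumulation ratio R = 1 / (1 − e^(−kτ)) = 1 / (1 − 0.5265) = 2.112
Steady-state peak = C₀ × R = 4.36 × 2.112 = 9.208 mg/L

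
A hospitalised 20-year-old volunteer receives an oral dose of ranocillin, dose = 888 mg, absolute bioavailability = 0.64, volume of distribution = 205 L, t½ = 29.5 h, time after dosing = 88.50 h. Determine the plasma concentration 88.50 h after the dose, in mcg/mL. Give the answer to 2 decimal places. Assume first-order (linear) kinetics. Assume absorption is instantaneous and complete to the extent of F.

0.35 mcg/mL

Amount reaching circulation = F × Dose = 0.64 × 888.0 = 568.3 mg
C₀ = F·Dose / Vd = 568.3 / 205 = 2.772 mg/L
k = ln2 / t½ = 0.693147 / 29.5 = 0.02350 h⁻¹
t / t½ = 88.50 / 29.5 = 3 half-lives
C = C₀ × (1/2)^3 = 2.772 × 0.1250 = 0.3465 mg/L
(0.3465 mg/L = 0.3465 mcg/mL)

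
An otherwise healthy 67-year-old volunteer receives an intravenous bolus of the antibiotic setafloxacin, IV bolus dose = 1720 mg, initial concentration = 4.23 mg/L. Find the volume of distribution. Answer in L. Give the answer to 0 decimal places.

Vd = Dose / C₀ = 1720 / 4.23 = 406.6 L

407 L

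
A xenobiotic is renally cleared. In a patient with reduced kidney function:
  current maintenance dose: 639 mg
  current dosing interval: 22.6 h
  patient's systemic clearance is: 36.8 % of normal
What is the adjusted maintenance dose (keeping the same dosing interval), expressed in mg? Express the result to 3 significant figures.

235 mg

To keep the same average steady-state level, dosing rate must scale with clearance.
CL ratio = 36.8 / 100 = 0.3680
New dose (same interval) = 639 × 0.3680 = 235.2 mg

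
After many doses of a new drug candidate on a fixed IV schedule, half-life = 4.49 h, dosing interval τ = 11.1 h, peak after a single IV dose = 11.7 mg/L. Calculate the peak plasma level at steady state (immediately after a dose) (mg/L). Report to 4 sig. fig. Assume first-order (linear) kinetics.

k = ln2 / t½ = 0.693147 / 4.49 = 0.1544 h⁻¹
e^(−kτ) = e^(−0.1544 × 11.1) = 0.1802
Accumulation ratio R = 1 / (1 − e^(−kτ)) = 1 / (1 − 0.1802) = 1.220
Steady-state peak = C₀ × R = 11.7 × 1.220 = 14.27 mg/L

14.27 mg/L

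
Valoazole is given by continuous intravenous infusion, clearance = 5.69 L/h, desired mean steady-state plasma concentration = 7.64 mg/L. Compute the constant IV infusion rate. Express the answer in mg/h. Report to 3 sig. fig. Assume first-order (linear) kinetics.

43.5 mg/h

At steady state, infusion rate R₀ = Css × CL = 7.64 × 5.690 = 43.47 mg/h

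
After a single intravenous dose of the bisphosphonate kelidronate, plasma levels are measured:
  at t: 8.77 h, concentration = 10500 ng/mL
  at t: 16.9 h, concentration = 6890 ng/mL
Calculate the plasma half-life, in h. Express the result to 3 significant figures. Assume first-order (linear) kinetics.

k = ln(C₁/C₂) / (t₂ − t₁) = ln(10500/6890) / (16.9 − 8.77)
  = 0.4213 / 8.130 = 0.05182 h⁻¹
t½ = ln2 / k = 0.693147 / 0.05182 = 13.38 h

13.4 h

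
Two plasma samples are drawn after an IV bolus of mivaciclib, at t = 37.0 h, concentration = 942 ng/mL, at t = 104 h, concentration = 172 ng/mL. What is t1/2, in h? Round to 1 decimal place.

k = ln(C₁/C₂) / (t₂ − t₁) = ln(942/172) / (104 − 37.0)
  = 1.701 / 67.00 = 0.02539 h⁻¹
t½ = ln2 / k = 0.693147 / 0.02539 = 27.30 h

27.3 h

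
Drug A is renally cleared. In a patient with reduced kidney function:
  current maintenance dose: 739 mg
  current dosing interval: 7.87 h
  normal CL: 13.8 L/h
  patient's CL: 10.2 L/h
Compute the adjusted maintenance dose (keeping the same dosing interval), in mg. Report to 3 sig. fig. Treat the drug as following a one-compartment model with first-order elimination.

To keep the same average steady-state level, dosing rate must scale with clearance.
CL ratio = 10.2 / 13.8 = 0.7391
New dose (same interval) = 739 × 0.7391 = 546.2 mg

546 mg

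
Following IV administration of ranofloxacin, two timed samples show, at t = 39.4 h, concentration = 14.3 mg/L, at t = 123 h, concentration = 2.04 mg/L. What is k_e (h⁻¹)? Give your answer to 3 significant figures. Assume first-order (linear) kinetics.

k = ln(C₁/C₂) / (t₂ − t₁) = ln(14.3/2.04) / (123 − 39.4)
  = 1.947 / 83.60 = 0.02329 h⁻¹

0.0233 h⁻¹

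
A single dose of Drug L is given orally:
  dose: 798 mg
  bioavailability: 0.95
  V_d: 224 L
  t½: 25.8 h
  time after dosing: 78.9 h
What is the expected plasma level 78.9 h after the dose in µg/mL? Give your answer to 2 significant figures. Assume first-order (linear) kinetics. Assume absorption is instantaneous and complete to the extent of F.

Amount reaching circulation = F × Dose = 0.95 × 798.0 = 758.1 mg
C₀ = F·Dose / Vd = 758.1 / 224 = 3.384 mg/L
k = ln2 / t½ = 0.693147 / 25.8 = 0.02687 h⁻¹
C = C₀ · e^(−k·t) = 3.384 × e^(−0.02687 × 78.9)
  = 3.384 × 0.1200 = 0.4061 mg/L
(0.4061 mg/L = 0.4061 µg/mL)

0.41 µg/mL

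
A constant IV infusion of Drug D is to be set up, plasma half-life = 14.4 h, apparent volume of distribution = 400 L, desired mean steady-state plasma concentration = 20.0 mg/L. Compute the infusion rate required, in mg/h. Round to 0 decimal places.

385 mg/h

k = ln2 / t½ = 0.693147 / 14.4 = 0.04814 h⁻¹
CL = k × Vd = 0.04814 × 400 = 19.26 L/h
At steady state, infusion rate R₀ = Css × CL = 20.0 × 19.26 = 385.2 mg/h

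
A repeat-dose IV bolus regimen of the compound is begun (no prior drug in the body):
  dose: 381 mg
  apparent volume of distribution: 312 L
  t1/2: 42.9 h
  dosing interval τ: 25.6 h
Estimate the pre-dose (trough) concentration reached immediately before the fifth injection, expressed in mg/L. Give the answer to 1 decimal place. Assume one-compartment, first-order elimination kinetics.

1.9 mg/L

C₀ per dose = Dose / Vd = 381 / 312 = 1.221 mg/L
k = ln2 / t½ = 0.693147 / 42.9 = 0.01616 h⁻¹
Fraction remaining after one interval: r = e^(−kτ) = e^(−0.01616 × 25.6) = 0.6612
Before dose 5, 4 doses have been given (aged 1τ, 2τ, 3τ, 4τ).
C_trough = C₀ × (r + r² + … + r^4) = C₀ × r(1−r^4)/(1−r)
        = 1.221 × 0.6612 × (1 − 0.1911) / (1 − 0.6612) = 1.928 mg/L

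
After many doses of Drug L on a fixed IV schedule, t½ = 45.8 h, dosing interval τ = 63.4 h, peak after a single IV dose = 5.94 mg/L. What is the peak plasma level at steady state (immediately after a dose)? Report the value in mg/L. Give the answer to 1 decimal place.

k = ln2 / t½ = 0.693147 / 45.8 = 0.01513 h⁻¹
e^(−kτ) = e^(−0.01513 × 63.4) = 0.3832
Accumulation ratio R = 1 / (1 − e^(−kτ)) = 1 / (1 − 0.3832) = 1.621
Steady-state peak = C₀ × R = 5.94 × 1.621 = 9.629 mg/L

9.6 mg/L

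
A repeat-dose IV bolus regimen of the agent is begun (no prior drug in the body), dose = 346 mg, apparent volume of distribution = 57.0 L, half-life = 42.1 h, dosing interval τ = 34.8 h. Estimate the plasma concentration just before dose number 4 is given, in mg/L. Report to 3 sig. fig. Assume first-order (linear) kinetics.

6.44 mg/L

C₀ per dose = Dose / Vd = 346 / 57.0 = 6.070 mg/L
k = ln2 / t½ = 0.693147 / 42.1 = 0.01646 h⁻¹
Fraction remaining after one interval: r = e^(−kτ) = e^(−0.01646 × 34.8) = 0.5639
Before dose 4, 3 doses have been given (aged 1τ, 2τ, 3τ).
C_trough = C₀ × (r + r² + … + r^3) = C₀ × r(1−r^3)/(1−r)
        = 6.070 × 0.5639 × (1 − 0.1793) / (1 − 0.5639) = 6.442 mg/L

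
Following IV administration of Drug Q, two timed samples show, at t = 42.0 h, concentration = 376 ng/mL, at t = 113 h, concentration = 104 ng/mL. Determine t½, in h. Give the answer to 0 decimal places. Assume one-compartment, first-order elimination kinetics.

38 h

k = ln(C₁/C₂) / (t₂ − t₁) = ln(376/104) / (113 − 42.0)
  = 1.285 / 71.00 = 0.01810 h⁻¹
t½ = ln2 / k = 0.693147 / 0.01810 = 38.30 h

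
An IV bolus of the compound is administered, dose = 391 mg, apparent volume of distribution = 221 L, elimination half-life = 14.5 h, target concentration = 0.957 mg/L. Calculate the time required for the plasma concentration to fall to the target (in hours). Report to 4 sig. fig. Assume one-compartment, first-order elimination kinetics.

12.85 h

C₀ = Dose / Vd = 391.0 / 221 = 1.769 mg/L
k = ln2 / t½ = 0.693147 / 14.5 = 0.04780 h⁻¹
t = ln(C₀ / C) / k = ln(1.769 / 0.957) / 0.04780
  = ln(1.848) / 0.04780 = 0.6141 / 0.04780 = 12.85 h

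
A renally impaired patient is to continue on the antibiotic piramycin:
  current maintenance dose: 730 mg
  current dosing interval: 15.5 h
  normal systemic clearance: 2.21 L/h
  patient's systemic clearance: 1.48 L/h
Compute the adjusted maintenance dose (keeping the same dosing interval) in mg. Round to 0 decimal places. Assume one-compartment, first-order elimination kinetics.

To keep the same average steady-state level, dosing rate must scale with clearance.
CL ratio = 1.48 / 2.21 = 0.6697
New dose (same interval) = 730 × 0.6697 = 488.9 mg

489 mg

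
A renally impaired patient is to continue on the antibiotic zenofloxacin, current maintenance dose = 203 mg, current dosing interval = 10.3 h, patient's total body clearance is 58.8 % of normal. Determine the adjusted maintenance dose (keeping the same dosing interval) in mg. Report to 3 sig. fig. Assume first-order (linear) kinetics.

To keep the same average steady-state level, dosing rate must scale with clearance.
CL ratio = 58.8 / 100 = 0.5880
New dose (same interval) = 203 × 0.5880 = 119.4 mg

119 mg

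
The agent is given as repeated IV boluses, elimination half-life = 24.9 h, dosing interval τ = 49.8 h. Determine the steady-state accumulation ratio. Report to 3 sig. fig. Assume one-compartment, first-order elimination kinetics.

k = ln2 / t½ = 0.693147 / 24.9 = 0.02784 h⁻¹
e^(−kτ) = e^(−0.02784 × 49.8) = 0.2500
Accumulation ratio R = 1 / (1 − e^(−kτ)) = 1 / (1 − 0.2500) = 1.333

1.33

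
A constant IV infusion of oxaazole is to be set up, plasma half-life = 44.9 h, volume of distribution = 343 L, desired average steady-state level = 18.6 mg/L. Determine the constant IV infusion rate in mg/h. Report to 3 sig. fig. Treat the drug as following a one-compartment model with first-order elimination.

98.5 mg/h

k = ln2 / t½ = 0.693147 / 44.9 = 0.01544 h⁻¹
CL = k × Vd = 0.01544 × 343 = 5.296 L/h
At steady state, infusion rate R₀ = Css × CL = 18.6 × 5.296 = 98.51 mg/h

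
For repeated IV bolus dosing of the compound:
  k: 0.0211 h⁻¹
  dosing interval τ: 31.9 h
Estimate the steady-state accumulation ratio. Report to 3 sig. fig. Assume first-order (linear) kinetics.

e^(−kτ) = e^(−0.02110 × 31.9) = 0.5101
Accumulation ratio R = 1 / (1 − e^(−kτ)) = 1 / (1 − 0.5101) = 2.041

2.04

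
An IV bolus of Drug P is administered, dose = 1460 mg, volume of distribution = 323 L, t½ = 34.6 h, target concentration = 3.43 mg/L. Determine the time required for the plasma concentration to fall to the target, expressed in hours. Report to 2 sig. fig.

C₀ = Dose / Vd = 1460 / 323 = 4.520 mg/L
k = ln2 / t½ = 0.693147 / 34.6 = 0.02003 h⁻¹
t = ln(C₀ / C) / k = ln(4.520 / 3.43) / 0.02003
  = ln(1.318) / 0.02003 = 0.2761 / 0.02003 = 13.78 h

14 h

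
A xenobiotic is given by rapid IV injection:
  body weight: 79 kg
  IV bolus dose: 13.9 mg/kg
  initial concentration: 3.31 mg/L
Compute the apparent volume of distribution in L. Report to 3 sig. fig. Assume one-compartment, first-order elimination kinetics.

Dose = 13.9 × 79 = 1098 mg
Vd = Dose / C₀ = 1098 / 3.31 = 331.7 L

332 L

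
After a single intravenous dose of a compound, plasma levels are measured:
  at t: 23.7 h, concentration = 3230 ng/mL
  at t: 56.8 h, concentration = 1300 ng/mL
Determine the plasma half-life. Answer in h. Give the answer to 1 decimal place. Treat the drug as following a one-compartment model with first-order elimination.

k = ln(C₁/C₂) / (t₂ − t₁) = ln(3230/1300) / (56.8 − 23.7)
  = 0.9101 / 33.10 = 0.02750 h⁻¹
t½ = ln2 / k = 0.693147 / 0.02750 = 25.21 h

25.2 h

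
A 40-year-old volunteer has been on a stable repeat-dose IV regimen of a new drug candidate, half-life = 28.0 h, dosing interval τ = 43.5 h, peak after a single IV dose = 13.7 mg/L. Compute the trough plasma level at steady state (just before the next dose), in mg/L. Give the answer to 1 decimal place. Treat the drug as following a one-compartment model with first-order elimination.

7.1 mg/L

k = ln2 / t½ = 0.693147 / 28.0 = 0.02476 h⁻¹
e^(−kτ) = e^(−0.02476 × 43.5) = 0.3406
Accumulation ratio R = 1 / (1 − e^(−kτ)) = 1 / (1 − 0.3406) = 1.517
Steady-state trough = C₀ × R × e^(−kτ) = 13.7 × 1.517 × 0.3406 = 7.079 mg/L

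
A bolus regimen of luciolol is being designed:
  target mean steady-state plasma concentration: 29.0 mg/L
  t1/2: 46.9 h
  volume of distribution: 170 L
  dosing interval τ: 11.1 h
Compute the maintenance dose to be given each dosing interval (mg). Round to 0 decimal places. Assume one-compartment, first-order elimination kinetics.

809 mg

k = ln2 / t½ = 0.693147 / 46.9 = 0.01478 h⁻¹
CL = k × Vd = 0.01478 × 170 = 2.513 L/h
At steady state, Dose/τ = Css × CL.
Dose = Css × CL × τ = 29.0 × 2.513 × 11.1 = 808.9 mg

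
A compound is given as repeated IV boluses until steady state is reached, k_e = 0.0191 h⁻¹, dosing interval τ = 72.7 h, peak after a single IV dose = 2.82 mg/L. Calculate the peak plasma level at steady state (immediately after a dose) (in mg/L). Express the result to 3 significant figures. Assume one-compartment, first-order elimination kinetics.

3.76 mg/L

e^(−kτ) = e^(−0.01910 × 72.7) = 0.2494
Accumulation ratio R = 1 / (1 − e^(−kτ)) = 1 / (1 − 0.2494) = 1.332
Steady-state peak = C₀ × R = 2.82 × 1.332 = 3.756 mg/L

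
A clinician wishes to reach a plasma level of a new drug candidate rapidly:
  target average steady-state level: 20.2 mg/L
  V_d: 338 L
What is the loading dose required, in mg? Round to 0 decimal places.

LD = Css × Vd = 20.2 × 338 = 6828 mg

6828 mg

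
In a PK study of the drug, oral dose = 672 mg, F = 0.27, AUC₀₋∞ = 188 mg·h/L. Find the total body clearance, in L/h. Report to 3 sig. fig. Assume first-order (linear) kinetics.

CL = F·Dose / AUC = 0.27 × 672 / 188 = 0.9651 L/h

0.965 L/h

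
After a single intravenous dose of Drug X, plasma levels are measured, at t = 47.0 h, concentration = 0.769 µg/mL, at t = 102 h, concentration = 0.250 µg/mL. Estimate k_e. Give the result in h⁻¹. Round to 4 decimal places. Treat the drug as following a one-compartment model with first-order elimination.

0.0204 h⁻¹

k = ln(C₁/C₂) / (t₂ − t₁) = ln(0.769/0.250) / (102 − 47.0)
  = 1.124 / 55.00 = 0.02044 h⁻¹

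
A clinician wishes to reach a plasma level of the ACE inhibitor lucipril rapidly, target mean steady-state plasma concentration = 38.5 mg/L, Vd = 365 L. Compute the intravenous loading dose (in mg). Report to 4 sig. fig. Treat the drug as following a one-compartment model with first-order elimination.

14050 mg

LD = Css × Vd = 38.5 × 365 = 14050 mg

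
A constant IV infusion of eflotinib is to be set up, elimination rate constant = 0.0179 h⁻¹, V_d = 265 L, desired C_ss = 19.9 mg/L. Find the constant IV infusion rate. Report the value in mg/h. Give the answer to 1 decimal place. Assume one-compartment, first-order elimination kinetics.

CL = k × Vd = 0.01790 × 265 = 4.744 L/h
At steady state, infusion rate R₀ = Css × CL = 19.9 × 4.744 = 94.41 mg/h

94.4 mg/h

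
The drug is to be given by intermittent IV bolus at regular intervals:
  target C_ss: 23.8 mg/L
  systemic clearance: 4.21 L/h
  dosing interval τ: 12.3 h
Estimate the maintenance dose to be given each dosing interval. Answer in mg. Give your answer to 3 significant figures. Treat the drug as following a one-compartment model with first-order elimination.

1230 mg

At steady state, Dose/τ = Css × CL.
Dose = Css × CL × τ = 23.8 × 4.210 × 12.3 = 1232 mg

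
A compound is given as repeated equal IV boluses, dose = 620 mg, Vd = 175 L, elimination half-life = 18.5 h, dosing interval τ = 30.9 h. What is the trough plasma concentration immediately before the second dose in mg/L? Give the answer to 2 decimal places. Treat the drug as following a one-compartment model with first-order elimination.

C₀ per dose = Dose / Vd = 620 / 175 = 3.543 mg/L
k = ln2 / t½ = 0.693147 / 18.5 = 0.03747 h⁻¹
Fraction remaining after one interval: r = e^(−kτ) = e^(−0.03747 × 30.9) = 0.3142
Before dose 2, 1 dose has been given (aged 1τ).
C_trough = C₀ × r = 3.543 × 0.3142 = 1.113 mg/L

1.11 mg/L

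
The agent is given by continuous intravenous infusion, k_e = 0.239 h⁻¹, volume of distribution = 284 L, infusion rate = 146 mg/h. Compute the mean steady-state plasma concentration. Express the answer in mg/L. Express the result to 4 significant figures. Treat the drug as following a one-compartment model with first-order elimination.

2.151 mg/L

CL = k × Vd = 0.2390 × 284 = 67.88 L/h
At steady state Css = R₀ / CL = 146 / 67.88 = 2.151 mg/L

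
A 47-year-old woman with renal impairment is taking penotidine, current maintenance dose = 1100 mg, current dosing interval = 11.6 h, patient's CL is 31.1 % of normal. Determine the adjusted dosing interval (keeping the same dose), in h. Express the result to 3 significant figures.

37.3 h

To keep the same average steady-state level, dosing rate must scale with clearance.
CL ratio = 31.1 / 100 = 0.3110
New interval (same dose) = 11.6 / 0.3110 = 37.30 h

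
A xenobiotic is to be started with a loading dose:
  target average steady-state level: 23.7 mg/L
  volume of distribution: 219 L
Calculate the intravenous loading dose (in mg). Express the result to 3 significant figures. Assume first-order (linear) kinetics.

LD = Css × Vd = 23.7 × 219 = 5190 mg

5190 mg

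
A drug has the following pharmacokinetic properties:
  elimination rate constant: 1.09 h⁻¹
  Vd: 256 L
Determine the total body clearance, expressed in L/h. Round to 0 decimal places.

CL = k × Vd = 1.09 × 256 = 279.0 L/h

279 L/h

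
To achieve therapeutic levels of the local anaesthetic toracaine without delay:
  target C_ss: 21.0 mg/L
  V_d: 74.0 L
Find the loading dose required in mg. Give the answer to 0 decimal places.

LD = Css × Vd = 21.0 × 74.0 = 1554 mg

1554 mg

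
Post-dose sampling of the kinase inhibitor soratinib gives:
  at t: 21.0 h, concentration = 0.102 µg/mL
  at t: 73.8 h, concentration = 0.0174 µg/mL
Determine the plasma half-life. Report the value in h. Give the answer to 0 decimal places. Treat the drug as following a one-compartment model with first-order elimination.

k = ln(C₁/C₂) / (t₂ − t₁) = ln(0.102/0.0174) / (73.8 − 21.0)
  = 1.769 / 52.80 = 0.03350 h⁻¹
t½ = ln2 / k = 0.693147 / 0.03350 = 20.69 h

21 h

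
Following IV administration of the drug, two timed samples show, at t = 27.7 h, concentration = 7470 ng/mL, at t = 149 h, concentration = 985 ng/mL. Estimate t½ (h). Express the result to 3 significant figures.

41.5 h

k = ln(C₁/C₂) / (t₂ − t₁) = ln(7470/985) / (149 − 27.7)
  = 2.026 / 121.3 = 0.01670 h⁻¹
t½ = ln2 / k = 0.693147 / 0.01670 = 41.51 h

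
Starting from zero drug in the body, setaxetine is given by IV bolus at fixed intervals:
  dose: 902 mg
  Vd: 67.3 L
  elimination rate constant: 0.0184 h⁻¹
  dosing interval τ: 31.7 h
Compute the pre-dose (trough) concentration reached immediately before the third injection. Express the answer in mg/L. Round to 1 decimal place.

11.7 mg/L

C₀ per dose = Dose / Vd = 902 / 67.3 = 13.40 mg/L
Fraction remaining after one interval: r = e^(−kτ) = e^(−0.01840 × 31.7) = 0.5581
Before dose 3, 2 doses have been given (aged 1τ, 2τ).
C_trough = C₀ × (r + r²) = 13.40 × (0.5581 + 0.3115) = 11.65 mg/L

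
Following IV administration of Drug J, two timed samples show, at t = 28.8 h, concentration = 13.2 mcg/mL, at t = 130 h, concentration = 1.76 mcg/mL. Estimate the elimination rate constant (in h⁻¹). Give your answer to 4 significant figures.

k = ln(C₁/C₂) / (t₂ − t₁) = ln(13.2/1.76) / (130 − 28.8)
  = 2.015 / 101.2 = 0.01991 h⁻¹

0.01991 h⁻¹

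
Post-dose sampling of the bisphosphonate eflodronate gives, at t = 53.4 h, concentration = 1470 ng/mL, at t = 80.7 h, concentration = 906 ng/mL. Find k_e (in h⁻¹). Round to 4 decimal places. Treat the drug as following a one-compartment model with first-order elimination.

0.0177 h⁻¹

k = ln(C₁/C₂) / (t₂ − t₁) = ln(1470/906) / (80.7 − 53.4)
  = 0.4840 / 27.30 = 0.01773 h⁻¹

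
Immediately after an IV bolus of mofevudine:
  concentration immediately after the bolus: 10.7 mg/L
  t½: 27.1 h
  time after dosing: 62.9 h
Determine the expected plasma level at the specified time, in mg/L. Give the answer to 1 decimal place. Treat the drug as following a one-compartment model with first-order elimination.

2.1 mg/L

k = ln2 / t½ = 0.693147 / 27.1 = 0.02558 h⁻¹
C = C₀ · e^(−k·t) = 10.70 × e^(−0.02558 × 62.9)
  = 10.70 × 0.2001 = 2.141 mg/L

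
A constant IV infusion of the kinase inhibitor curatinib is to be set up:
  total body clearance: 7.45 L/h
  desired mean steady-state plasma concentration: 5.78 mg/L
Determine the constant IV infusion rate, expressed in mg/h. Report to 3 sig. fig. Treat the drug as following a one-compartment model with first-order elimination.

43.1 mg/h

At steady state, infusion rate R₀ = Css × CL = 5.78 × 7.450 = 43.06 mg/h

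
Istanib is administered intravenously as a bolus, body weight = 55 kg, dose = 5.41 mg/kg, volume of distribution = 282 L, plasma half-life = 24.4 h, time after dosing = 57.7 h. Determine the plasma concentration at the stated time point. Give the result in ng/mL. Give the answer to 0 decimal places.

Total dose = 5.41 × 55 = 297.6 mg
C₀ = Dose / Vd = 297.6 / 282 = 1.055 mg/L
k = ln2 / t½ = 0.693147 / 24.4 = 0.02841 h⁻¹
C = C₀ · e^(−k·t) = 1.055 × e^(−0.02841 × 57.7)
  = 1.055 × 0.1941 = 0.2048 mg/L
Convert: 0.2048 mg/L × 1000 = 204.8 ng/mL

205 ng/mL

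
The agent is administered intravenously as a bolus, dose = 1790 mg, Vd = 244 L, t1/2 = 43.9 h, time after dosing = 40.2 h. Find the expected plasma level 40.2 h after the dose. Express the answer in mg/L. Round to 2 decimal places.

3.89 mg/L

C₀ = Dose / Vd = 1790 / 244 = 7.336 mg/L
k = ln2 / t½ = 0.693147 / 43.9 = 0.01579 h⁻¹
C = C₀ · e^(−k·t) = 7.336 × e^(−0.01579 × 40.2)
  = 7.336 × 0.5301 = 3.889 mg/L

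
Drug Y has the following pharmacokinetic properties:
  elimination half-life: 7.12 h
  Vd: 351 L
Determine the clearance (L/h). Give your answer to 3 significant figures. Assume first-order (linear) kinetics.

34.2 L/h

k = ln2 / t½ = 0.693147 / 7.12 = 0.09735 h⁻¹
CL = k × Vd = 0.09735 × 351 = 34.17 L/h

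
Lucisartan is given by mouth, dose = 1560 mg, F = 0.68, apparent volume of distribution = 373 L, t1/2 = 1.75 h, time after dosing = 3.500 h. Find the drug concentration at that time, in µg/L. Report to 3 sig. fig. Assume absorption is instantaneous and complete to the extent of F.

Amount reaching circulation = F × Dose = 0.68 × 1560 = 1061 mg
C₀ = F·Dose / Vd = 1061 / 373 = 2.845 mg/L
k = ln2 / t½ = 0.693147 / 1.75 = 0.3961 h⁻¹
t / t½ = 3.500 / 1.75 = 2 half-lives
C = C₀ × (1/2)^2 = 2.845 × 0.2500 = 0.7113 mg/L
Convert: 0.7113 mg/L × 1000 = 711.3 µg/L

711 µg/L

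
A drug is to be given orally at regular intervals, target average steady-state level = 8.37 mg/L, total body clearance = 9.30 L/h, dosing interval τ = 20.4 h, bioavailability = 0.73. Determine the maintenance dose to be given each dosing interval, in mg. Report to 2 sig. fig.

At steady state, F × (Dose/τ) = Css × CL.
Dose = Css × CL × τ / F = 8.37 × 9.300 × 20.4 / 0.73 = 2175 mg

2200 mg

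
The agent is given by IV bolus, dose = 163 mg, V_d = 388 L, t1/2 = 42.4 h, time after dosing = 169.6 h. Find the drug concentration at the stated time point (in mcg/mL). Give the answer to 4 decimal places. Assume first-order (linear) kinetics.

C₀ = Dose / Vd = 163.0 / 388 = 0.4201 mg/L
k = ln2 / t½ = 0.693147 / 42.4 = 0.01635 h⁻¹
t / t½ = 169.6 / 42.4 = 4 half-lives
C = C₀ × (1/2)^4 = 0.4201 × 0.06250 = 0.02626 mg/L
(0.02626 mg/L = 0.02626 mcg/mL)

0.0263 mcg/mL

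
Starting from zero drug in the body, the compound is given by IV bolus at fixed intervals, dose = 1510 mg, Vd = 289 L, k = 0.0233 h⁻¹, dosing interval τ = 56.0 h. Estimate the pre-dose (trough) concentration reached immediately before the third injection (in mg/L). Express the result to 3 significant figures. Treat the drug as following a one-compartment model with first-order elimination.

1.80 mg/L

C₀ per dose = Dose / Vd = 1510 / 289 = 5.225 mg/L
Fraction remaining after one interval: r = e^(−kτ) = e^(−0.02330 × 56.0) = 0.2712
Before dose 3, 2 doses have been given (aged 1τ, 2τ).
C_trough = C₀ × (r + r²) = 5.225 × (0.2712 + 0.07355) = 1.801 mg/L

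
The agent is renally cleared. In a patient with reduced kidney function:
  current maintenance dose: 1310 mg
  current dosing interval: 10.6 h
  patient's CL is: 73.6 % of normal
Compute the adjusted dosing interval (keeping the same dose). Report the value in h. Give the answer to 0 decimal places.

14 h

To keep the same average steady-state level, dosing rate must scale with clearance.
CL ratio = 73.6 / 100 = 0.7360
New interval (same dose) = 10.6 / 0.7360 = 14.40 h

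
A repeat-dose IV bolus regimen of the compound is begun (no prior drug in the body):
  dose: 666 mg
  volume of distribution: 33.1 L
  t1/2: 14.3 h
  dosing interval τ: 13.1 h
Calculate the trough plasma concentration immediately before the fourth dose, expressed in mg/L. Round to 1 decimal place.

19.3 mg/L

C₀ per dose = Dose / Vd = 666 / 33.1 = 20.12 mg/L
k = ln2 / t½ = 0.693147 / 14.3 = 0.04847 h⁻¹
Fraction remaining after one interval: r = e^(−kτ) = e^(−0.04847 × 13.1) = 0.5300
Before dose 4, 3 doses have been given (aged 1τ, 2τ, 3τ).
C_trough = C₀ × (r + r² + … + r^3) = C₀ × r(1−r^3)/(1−r)
        = 20.12 × 0.5300 × (1 − 0.1489) / (1 − 0.5300) = 19.31 mg/L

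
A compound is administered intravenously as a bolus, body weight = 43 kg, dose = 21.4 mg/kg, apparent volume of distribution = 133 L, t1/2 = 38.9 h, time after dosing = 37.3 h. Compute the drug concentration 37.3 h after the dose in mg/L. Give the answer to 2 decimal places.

Total dose = 21.4 × 43 = 920.2 mg
C₀ = Dose / Vd = 920.2 / 133 = 6.919 mg/L
k = ln2 / t½ = 0.693147 / 38.9 = 0.01782 h⁻¹
C = C₀ · e^(−k·t) = 6.919 × e^(−0.01782 × 37.3)
  = 6.919 × 0.5144 = 3.559 mg/L

3.56 mg/L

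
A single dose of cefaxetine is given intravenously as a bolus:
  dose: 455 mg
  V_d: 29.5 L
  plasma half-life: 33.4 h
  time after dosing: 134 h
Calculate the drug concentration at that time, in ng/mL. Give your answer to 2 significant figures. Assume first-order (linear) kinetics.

960 ng/mL

C₀ = Dose / Vd = 455.0 / 29.5 = 15.42 mg/L
k = ln2 / t½ = 0.693147 / 33.4 = 0.02075 h⁻¹
C = C₀ · e^(−k·t) = 15.42 × e^(−0.02075 × 134)
  = 15.42 × 0.06201 = 0.9562 mg/L
Convert: 0.9562 mg/L × 1000 = 956.2 ng/mL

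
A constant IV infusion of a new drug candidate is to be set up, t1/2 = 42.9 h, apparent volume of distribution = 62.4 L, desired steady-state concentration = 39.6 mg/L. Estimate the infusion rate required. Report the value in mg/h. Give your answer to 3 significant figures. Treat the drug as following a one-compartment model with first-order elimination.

k = ln2 / t½ = 0.693147 / 42.9 = 0.01616 h⁻¹
CL = k × Vd = 0.01616 × 62.4 = 1.008 L/h
At steady state, infusion rate R₀ = Css × CL = 39.6 × 1.008 = 39.92 mg/h

39.9 mg/h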